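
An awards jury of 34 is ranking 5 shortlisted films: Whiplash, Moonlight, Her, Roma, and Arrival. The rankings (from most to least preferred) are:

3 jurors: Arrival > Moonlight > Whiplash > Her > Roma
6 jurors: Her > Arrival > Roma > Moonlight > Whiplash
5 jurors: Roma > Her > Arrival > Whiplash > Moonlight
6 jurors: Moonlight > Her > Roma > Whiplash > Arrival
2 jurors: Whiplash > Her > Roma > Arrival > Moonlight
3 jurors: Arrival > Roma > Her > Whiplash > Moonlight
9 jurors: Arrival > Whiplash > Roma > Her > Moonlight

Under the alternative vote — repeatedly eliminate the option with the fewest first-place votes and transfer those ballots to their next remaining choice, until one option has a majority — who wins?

Round 1: Whiplash 2, Moonlight 6, Her 6, Roma 5, Arrival 15. Eliminate Whiplash.
Round 2: Moonlight 6, Her 8, Roma 5, Arrival 15. Eliminate Roma.
Round 3: Moonlight 6, Her 13, Arrival 15. Eliminate Moonlight.
Round 4: Her 19, Arrival 15. Her has a majority.

Her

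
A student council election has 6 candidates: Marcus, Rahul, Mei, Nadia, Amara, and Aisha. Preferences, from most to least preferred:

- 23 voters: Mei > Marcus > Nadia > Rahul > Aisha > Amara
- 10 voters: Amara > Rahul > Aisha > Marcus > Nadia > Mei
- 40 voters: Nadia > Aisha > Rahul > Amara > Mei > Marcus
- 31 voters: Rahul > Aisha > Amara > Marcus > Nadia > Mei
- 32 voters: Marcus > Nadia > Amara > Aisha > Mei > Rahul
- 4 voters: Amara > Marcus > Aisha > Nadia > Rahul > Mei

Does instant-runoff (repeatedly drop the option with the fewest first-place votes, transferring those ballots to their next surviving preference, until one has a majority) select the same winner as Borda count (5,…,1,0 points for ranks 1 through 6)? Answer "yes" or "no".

no

Instant-runoff — R1 Marcus 32, Rahul 31, Mei 23, Nadia 40, Amara 14, Aisha 0 (Aisha out); R2 Marcus 32, Rahul 31, Mei 23, Nadia 40, Amara 14 (Amara out); R3 Marcus 36, Rahul 41, Mei 23, Nadia 40 (Mei out); R4 Marcus 59, Rahul 41, Nadia 40 (Nadia out); R5 Marcus 59, Rahul 81 (Rahul winner). Winner: Rahul.
Borda — scores: Marcus 350, Rahul 365, Mei 187, Nadia 446, Amara 339, Aisha 413. Winner: Nadia.
The two methods disagree.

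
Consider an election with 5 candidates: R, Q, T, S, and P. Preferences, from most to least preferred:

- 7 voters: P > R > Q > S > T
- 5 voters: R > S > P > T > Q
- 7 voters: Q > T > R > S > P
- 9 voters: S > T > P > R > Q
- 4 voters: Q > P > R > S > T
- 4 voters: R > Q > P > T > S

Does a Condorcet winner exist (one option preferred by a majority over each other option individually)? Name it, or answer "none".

Checking pairwise contests:
P beats R 20–16.
R beats Q 25–11.
R beats T 20–16.
R beats S 27–9.
S beats P 21–15.
Every option loses at least one head-to-head, so there is no Condorcet winner.

none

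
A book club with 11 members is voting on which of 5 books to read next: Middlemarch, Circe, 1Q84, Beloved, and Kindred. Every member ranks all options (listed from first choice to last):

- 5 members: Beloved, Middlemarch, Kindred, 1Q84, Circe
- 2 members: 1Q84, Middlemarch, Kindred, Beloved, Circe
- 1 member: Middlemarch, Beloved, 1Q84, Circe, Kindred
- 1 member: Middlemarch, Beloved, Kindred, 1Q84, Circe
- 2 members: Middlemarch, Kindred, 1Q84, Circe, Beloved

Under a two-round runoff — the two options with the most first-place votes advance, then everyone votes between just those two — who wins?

Round 1 first-place votes: Middlemarch 4, Circe 0, 1Q84 2, Beloved 5, Kindred 0.
Beloved and Middlemarch advance.
Runoff: Beloved is preferred to Middlemarch by 5 voters; Middlemarch by 6.
Middlemarch wins the runoff.

Middlemarch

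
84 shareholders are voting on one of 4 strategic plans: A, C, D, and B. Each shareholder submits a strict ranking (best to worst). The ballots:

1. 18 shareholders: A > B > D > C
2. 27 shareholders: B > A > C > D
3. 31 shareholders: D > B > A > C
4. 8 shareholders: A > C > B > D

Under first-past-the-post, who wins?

D

First-place votes: A 26, C 0, D 31, B 27.
D has the most first-place votes.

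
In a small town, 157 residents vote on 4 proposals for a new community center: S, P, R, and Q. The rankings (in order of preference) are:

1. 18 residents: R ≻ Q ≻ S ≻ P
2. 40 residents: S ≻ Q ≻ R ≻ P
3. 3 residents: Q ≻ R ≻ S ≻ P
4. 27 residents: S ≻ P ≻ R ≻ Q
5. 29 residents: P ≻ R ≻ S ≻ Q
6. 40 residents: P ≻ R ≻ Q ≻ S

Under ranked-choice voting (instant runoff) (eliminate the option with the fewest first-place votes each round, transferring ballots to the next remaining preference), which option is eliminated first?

Q

Round 1: S 67, P 69, R 18, Q 3. Eliminate Q.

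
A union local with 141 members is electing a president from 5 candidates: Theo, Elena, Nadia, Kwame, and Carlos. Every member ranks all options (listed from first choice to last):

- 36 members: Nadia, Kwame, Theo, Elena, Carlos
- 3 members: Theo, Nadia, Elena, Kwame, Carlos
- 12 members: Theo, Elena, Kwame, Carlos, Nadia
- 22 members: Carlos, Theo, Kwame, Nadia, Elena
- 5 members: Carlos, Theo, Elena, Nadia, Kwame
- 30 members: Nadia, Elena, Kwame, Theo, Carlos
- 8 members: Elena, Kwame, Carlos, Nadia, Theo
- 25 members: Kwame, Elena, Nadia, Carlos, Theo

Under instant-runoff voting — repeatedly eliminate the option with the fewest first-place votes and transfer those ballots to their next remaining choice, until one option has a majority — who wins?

Round 1: Theo 15, Elena 8, Nadia 66, Kwame 25, Carlos 27. Eliminate Elena.
Round 2: Theo 15, Nadia 66, Kwame 33, Carlos 27. Eliminate Theo.
Round 3: Nadia 69, Kwame 45, Carlos 27. Eliminate Carlos.
Round 4: Nadia 74, Kwame 67. Nadia has a majority.

Nadia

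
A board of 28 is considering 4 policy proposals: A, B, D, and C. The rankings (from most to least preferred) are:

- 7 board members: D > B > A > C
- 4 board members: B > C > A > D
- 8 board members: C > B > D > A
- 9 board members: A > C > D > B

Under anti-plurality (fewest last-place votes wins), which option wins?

Last-place votes: A 8, B 9, D 4, C 7.
D is ranked last by the fewest voters, so D wins.

D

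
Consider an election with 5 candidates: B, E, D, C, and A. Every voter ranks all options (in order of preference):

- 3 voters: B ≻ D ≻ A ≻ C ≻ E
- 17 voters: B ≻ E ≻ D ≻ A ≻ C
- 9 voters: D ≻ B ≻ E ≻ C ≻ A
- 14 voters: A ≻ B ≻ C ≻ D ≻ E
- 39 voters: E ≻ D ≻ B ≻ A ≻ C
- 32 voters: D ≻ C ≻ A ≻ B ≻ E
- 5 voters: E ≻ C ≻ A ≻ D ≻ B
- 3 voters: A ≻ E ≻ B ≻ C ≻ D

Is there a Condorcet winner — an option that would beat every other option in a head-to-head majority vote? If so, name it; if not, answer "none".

none

Checking pairwise contests:
D beats B 85–37.
B beats E 75–47.
E beats D 64–58.
B beats C 85–37.
B beats A 68–54.
Every option loses at least one head-to-head, so there is no Condorcet winner.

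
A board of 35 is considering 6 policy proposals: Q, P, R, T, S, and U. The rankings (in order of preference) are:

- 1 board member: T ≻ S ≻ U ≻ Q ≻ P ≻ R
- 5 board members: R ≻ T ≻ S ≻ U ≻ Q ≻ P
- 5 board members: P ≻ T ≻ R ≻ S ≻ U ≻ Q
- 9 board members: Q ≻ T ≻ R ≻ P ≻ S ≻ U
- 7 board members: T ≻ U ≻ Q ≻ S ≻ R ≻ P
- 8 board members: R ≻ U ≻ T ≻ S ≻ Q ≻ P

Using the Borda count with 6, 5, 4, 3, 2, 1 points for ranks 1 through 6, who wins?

Q: 1·3 + 5·2 + 5·1 + 9·6 + 7·4 + 8·2 = 116
P: 1·2 + 5·1 + 5·6 + 9·3 + 7·1 + 8·1 = 79
R: 1·1 + 5·6 + 5·4 + 9·4 + 7·2 + 8·6 = 149
T: 1·6 + 5·5 + 5·5 + 9·5 + 7·6 + 8·4 = 175
S: 1·5 + 5·4 + 5·3 + 9·2 + 7·3 + 8·3 = 103
U: 1·4 + 5·3 + 5·2 + 9·1 + 7·5 + 8·5 = 113
T has the highest Borda score (175).

T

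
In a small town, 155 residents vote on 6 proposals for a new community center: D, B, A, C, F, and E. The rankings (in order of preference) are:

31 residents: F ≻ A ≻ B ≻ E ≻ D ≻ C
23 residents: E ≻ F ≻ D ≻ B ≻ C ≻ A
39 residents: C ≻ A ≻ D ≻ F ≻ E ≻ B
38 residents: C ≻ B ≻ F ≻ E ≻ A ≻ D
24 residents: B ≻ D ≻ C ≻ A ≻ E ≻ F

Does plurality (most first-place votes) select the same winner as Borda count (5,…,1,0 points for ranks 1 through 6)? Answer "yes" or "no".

Plurality — first-place votes: D 0, B 24, A 0, C 77, F 31, E 23. Winner: C.
Borda — scores: D 313, B 411, A 366, C 480, F 439, E 316. Winner: C.
The two methods agree.

yes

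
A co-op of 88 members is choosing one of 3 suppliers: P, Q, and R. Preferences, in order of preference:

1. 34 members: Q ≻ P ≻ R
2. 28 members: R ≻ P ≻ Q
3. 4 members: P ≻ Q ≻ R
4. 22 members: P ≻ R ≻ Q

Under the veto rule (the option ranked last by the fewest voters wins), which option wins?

P

Last-place votes: P 0, Q 50, R 38.
P is ranked last by the fewest voters, so P wins.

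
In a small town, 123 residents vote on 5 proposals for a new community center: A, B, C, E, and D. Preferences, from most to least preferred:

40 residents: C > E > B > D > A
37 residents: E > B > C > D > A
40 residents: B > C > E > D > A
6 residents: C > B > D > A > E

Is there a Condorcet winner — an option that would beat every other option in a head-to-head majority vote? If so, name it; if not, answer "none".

none

Checking pairwise contests:
B beats A 123–0.
E beats B 77–46.
B beats C 77–46.
C beats E 86–37.
B beats D 123–0.
Every option loses at least one head-to-head, so there is no Condorcet winner.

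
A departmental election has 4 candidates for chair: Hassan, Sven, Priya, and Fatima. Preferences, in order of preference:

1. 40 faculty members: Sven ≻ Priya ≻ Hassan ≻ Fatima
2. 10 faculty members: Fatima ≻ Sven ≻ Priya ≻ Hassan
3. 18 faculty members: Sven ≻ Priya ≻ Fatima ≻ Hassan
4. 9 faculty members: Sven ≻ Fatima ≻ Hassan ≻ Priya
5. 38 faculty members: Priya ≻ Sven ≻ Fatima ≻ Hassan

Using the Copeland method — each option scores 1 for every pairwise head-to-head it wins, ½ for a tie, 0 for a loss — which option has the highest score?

Sven

Hassan: loses to Sven, Priya, and Fatima → score 0.
Sven: beats Hassan, Priya, and Fatima → score 3.
Priya: beats Hassan and Fatima; loses to Sven → score 2.
Fatima: beats Hassan; loses to Sven and Priya → score 1.
Sven has the best pairwise record.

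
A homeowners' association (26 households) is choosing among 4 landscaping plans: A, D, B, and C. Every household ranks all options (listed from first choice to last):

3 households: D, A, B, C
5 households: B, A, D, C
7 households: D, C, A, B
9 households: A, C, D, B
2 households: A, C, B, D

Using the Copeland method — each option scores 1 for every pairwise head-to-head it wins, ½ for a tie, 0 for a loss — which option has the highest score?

A: beats D, B, and C → score 3.
D: beats B and C; loses to A → score 2.
B: loses to A, D, and C → score 0.
C: beats B; loses to A and D → score 1.
A has the best pairwise record.

A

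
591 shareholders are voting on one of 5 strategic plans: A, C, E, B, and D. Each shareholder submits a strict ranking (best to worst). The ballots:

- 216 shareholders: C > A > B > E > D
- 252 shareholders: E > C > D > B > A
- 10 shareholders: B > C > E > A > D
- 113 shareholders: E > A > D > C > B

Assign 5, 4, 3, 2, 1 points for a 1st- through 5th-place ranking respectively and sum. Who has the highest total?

C

A: 216·4 + 252·1 + 10·2 + 113·4 = 1588
C: 216·5 + 252·4 + 10·4 + 113·2 = 2354
E: 216·2 + 252·5 + 10·3 + 113·5 = 2287
B: 216·3 + 252·2 + 10·5 + 113·1 = 1315
D: 216·1 + 252·3 + 10·1 + 113·3 = 1321
C has the highest Borda score (2354).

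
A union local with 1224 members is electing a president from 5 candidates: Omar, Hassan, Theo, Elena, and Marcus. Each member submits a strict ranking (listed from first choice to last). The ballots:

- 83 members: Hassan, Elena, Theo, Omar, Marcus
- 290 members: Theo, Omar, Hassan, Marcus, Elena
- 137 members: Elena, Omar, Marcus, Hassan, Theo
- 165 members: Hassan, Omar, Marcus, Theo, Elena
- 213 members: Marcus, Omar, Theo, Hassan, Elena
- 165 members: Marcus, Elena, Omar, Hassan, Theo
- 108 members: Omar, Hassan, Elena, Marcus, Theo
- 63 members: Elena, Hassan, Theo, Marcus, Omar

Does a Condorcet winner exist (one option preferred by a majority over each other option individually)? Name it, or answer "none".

Omar vs Hassan: 913–311 for Omar.
Omar vs Theo: 788–436 for Omar.
Omar vs Elena: 776–448 for Omar.
Omar vs Marcus: 783–441 for Omar.
Omar beats every other option head-to-head.

Omar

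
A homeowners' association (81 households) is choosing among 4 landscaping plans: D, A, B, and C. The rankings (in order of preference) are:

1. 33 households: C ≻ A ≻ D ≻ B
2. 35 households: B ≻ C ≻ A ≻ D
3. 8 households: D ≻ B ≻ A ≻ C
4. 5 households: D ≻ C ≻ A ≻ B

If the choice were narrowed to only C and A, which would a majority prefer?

Voters preferring C to A: 73; preferring A to C: 8.
C wins the head-to-head.

C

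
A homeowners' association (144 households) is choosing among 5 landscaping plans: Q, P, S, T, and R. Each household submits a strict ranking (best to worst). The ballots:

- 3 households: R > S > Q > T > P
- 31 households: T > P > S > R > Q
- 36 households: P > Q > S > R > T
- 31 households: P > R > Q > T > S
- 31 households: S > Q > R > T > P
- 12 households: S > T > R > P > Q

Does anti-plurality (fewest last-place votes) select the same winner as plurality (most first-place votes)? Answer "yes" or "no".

no

Anti-plurality — last-place votes: Q 43, P 34, S 31, T 36, R 0. Winner: R.
Plurality — first-place votes: Q 0, P 67, S 43, T 31, R 3. Winner: P.
The two methods disagree.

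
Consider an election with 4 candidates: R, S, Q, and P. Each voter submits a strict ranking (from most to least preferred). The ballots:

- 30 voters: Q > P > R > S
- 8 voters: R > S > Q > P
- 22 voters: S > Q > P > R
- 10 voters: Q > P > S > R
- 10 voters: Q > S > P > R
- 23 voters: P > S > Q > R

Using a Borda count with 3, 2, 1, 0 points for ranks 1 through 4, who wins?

Q

R: 30·1 + 8·3 + 22·0 + 10·0 + 10·0 + 23·0 = 54
S: 30·0 + 8·2 + 22·3 + 10·1 + 10·2 + 23·2 = 158
Q: 30·3 + 8·1 + 22·2 + 10·3 + 10·3 + 23·1 = 225
P: 30·2 + 8·0 + 22·1 + 10·2 + 10·1 + 23·3 = 181
Q has the highest Borda score (225).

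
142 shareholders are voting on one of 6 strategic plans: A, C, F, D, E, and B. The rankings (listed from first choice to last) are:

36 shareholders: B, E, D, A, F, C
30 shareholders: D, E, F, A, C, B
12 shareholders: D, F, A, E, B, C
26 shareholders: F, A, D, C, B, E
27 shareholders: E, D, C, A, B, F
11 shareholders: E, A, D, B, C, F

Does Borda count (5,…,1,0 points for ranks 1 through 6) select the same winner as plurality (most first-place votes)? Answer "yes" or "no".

yes

Borda — scores: A 370, C 174, F 304, D 537, E 478, B 267. Winner: D.
Plurality — first-place votes: A 0, C 0, F 26, D 42, E 38, B 36. Winner: D.
The two methods agree.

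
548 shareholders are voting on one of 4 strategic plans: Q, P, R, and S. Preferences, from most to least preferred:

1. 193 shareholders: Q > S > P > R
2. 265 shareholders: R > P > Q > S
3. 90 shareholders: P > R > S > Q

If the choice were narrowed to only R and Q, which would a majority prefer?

R

Voters preferring R to Q: 355; preferring Q to R: 193.
R wins the head-to-head.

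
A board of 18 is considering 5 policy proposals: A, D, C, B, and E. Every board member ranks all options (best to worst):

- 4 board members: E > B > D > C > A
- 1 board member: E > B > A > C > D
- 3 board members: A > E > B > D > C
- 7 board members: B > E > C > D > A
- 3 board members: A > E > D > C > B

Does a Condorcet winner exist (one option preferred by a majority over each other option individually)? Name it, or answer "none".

E vs A: 12–6 for E.
E vs D: 18–0 for E.
E vs C: 18–0 for E.
E vs B: 11–7 for E.
E beats every other option head-to-head.

E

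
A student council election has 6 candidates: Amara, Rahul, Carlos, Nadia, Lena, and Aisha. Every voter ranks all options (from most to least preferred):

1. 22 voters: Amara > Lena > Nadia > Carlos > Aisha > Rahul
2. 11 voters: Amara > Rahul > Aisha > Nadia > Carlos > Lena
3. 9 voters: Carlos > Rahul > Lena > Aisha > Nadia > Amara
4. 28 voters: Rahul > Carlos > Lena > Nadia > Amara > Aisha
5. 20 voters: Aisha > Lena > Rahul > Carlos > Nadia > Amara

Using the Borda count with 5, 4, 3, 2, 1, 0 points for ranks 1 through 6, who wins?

Rahul

Amara: 22·5 + 11·5 + 9·0 + 28·1 + 20·0 = 193
Rahul: 22·0 + 11·4 + 9·4 + 28·5 + 20·3 = 280
Carlos: 22·2 + 11·1 + 9·5 + 28·4 + 20·2 = 252
Nadia: 22·3 + 11·2 + 9·1 + 28·2 + 20·1 = 173
Lena: 22·4 + 11·0 + 9·3 + 28·3 + 20·4 = 279
Aisha: 22·1 + 11·3 + 9·2 + 28·0 + 20·5 = 173
Rahul has the highest Borda score (280).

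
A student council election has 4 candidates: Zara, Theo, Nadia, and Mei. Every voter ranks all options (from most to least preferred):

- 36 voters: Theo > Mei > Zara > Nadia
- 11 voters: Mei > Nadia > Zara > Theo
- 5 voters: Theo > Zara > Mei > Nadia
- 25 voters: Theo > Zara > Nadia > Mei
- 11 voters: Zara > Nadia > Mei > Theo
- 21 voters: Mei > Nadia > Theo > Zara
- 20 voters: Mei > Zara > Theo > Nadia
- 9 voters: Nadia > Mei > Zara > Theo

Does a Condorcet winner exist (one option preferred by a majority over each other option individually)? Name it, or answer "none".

Mei

Mei vs Zara: 97–41 for Mei.
Mei vs Theo: 72–66 for Mei.
Mei vs Nadia: 93–45 for Mei.
Mei beats every other option head-to-head.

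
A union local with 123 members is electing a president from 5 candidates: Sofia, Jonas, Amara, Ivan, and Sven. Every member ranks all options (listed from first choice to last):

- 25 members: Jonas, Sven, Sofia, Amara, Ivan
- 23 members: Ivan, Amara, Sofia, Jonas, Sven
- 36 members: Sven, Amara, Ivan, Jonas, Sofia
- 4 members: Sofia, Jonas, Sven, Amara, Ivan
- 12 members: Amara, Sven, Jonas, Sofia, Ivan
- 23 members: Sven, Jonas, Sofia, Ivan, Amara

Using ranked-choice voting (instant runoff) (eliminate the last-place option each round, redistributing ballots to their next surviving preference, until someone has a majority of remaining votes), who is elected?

Round 1: Sofia 4, Jonas 25, Amara 12, Ivan 23, Sven 59. Eliminate Sofia.
Round 2: Jonas 29, Amara 12, Ivan 23, Sven 59. Eliminate Amara.
Round 3: Jonas 29, Ivan 23, Sven 71. Sven has a majority.

Sven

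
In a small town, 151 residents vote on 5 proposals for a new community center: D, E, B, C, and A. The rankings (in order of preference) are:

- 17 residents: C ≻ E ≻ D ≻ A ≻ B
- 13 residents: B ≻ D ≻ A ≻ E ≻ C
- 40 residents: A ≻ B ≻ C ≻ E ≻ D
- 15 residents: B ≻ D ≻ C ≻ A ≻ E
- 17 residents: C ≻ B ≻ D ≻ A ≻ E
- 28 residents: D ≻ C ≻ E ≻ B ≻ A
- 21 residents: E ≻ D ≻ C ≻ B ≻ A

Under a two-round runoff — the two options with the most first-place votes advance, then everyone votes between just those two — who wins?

C

Round 1 first-place votes: D 28, E 21, B 28, C 34, A 40.
A and C advance.
Runoff: A is preferred to C by 53 voters; C by 98.
C wins the runoff.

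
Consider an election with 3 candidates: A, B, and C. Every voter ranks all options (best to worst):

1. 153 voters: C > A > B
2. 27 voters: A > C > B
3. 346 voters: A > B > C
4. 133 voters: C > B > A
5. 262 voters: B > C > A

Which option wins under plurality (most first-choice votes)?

A

First-place votes: A 373, B 262, C 286.
A has the most first-place votes.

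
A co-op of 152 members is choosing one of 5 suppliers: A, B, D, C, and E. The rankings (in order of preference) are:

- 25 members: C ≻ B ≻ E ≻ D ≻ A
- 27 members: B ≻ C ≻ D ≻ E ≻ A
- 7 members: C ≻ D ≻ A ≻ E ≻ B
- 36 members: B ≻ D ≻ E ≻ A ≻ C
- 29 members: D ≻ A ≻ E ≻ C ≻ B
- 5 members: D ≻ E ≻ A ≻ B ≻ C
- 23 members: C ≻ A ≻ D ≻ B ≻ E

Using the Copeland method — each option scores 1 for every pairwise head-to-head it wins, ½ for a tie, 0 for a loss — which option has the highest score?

C

A: loses to B, D, C, and E → score 0.
B: beats A, D, and E; loses to C → score 3.
D: beats A and E; loses to B and C → score 2.
C: beats A, B, D, and E → score 4.
E: beats A; loses to B, D, and C → score 1.
C has the best pairwise record.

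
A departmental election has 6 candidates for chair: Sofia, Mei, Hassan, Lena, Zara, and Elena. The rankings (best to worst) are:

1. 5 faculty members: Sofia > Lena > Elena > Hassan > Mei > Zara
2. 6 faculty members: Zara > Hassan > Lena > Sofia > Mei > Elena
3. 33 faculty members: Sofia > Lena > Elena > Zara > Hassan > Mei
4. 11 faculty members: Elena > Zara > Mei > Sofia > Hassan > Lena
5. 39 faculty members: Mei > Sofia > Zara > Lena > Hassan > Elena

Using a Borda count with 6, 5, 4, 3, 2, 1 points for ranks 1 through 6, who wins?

Sofia

Sofia: 5·6 + 6·3 + 33·6 + 11·3 + 39·5 = 474
Mei: 5·2 + 6·2 + 33·1 + 11·4 + 39·6 = 333
Hassan: 5·3 + 6·5 + 33·2 + 11·2 + 39·2 = 211
Lena: 5·5 + 6·4 + 33·5 + 11·1 + 39·3 = 342
Zara: 5·1 + 6·6 + 33·3 + 11·5 + 39·4 = 351
Elena: 5·4 + 6·1 + 33·4 + 11·6 + 39·1 = 263
Sofia has the highest Borda score (474).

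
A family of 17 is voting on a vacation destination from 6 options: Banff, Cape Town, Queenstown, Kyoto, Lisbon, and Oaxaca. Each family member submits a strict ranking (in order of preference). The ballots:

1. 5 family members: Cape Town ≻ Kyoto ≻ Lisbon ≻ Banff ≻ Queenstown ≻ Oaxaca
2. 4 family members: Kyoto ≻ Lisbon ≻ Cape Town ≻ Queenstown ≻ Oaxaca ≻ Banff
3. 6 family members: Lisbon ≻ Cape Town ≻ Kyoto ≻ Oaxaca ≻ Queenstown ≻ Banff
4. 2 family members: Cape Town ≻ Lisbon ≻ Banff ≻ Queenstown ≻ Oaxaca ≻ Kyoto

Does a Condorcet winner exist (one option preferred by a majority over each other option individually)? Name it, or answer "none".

Checking pairwise contests:
Cape Town beats Banff 17–0.
Lisbon beats Cape Town 10–7.
Cape Town beats Queenstown 17–0.
Cape Town beats Kyoto 13–4.
Kyoto beats Lisbon 9–8.
Cape Town beats Oaxaca 17–0.
Every option loses at least one head-to-head, so there is no Condorcet winner.

none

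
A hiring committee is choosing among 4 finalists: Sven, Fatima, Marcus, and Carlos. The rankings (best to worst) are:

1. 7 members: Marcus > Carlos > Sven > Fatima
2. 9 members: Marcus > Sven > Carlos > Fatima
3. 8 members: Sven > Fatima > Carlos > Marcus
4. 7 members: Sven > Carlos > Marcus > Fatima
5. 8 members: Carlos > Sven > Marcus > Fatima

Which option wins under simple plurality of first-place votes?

Marcus

First-place votes: Sven 15, Fatima 0, Marcus 16, Carlos 8.
Marcus has the most first-place votes.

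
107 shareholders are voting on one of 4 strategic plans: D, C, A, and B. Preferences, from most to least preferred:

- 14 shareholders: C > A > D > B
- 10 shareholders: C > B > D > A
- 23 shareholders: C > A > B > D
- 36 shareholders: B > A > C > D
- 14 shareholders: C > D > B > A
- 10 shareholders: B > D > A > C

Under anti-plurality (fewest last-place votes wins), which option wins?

Last-place votes: D 59, C 10, A 24, B 14.
C is ranked last by the fewest voters, so C wins.

C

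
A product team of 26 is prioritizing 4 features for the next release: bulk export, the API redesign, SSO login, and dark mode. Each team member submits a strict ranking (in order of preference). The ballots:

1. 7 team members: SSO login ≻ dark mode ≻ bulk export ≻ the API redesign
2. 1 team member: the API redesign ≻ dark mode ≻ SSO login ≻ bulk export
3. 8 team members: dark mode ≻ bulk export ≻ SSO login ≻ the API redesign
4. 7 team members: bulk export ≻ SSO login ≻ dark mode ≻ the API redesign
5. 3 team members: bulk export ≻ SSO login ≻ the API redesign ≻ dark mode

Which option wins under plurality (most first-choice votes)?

First-place votes: bulk export 10, the API redesign 1, SSO login 7, dark mode 8.
bulk export has the most first-place votes.

bulk export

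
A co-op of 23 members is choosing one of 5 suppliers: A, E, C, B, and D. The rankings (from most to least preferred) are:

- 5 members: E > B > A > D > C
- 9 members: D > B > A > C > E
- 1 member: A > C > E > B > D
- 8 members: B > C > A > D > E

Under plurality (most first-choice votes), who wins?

First-place votes: A 1, E 5, C 0, B 8, D 9.
D has the most first-place votes.

D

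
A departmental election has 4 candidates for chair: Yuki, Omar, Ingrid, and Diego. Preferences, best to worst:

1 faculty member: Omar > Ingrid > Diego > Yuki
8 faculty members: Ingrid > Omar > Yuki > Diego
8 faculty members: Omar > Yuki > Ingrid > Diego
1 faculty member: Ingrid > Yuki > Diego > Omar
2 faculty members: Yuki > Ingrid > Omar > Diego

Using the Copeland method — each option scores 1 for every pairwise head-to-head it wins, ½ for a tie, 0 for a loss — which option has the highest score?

Ingrid

Yuki: beats Diego; ties Ingrid; loses to Omar → score 1.5.
Omar: beats Yuki and Diego; loses to Ingrid → score 2.
Ingrid: beats Omar and Diego; ties Yuki → score 2.5.
Diego: loses to Yuki, Omar, and Ingrid → score 0.
Ingrid has the best pairwise record.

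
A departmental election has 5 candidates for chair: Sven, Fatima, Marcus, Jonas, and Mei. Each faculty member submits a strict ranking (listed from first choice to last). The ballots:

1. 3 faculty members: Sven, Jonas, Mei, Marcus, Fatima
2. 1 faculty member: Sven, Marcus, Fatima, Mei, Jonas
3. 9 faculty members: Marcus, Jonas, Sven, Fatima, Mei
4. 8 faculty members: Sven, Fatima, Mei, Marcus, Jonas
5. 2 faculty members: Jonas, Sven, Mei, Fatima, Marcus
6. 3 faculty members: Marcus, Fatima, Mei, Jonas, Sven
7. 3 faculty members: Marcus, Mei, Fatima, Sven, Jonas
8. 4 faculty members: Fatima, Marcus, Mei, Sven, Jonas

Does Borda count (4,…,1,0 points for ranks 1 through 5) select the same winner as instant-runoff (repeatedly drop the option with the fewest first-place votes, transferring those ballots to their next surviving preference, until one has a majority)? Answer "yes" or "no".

Borda — scores: Sven 79, Fatima 68, Marcus 86, Jonas 47, Mei 50. Winner: Marcus.
Instant-runoff — R1 Sven 12, Fatima 4, Marcus 15, Jonas 2, Mei 0 (Mei out); R2 Sven 12, Fatima 4, Marcus 15, Jonas 2 (Jonas out); R3 Sven 14, Fatima 4, Marcus 15 (Fatima out); R4 Sven 14, Marcus 19 (Marcus winner). Winner: Marcus.
The two methods agree.

yes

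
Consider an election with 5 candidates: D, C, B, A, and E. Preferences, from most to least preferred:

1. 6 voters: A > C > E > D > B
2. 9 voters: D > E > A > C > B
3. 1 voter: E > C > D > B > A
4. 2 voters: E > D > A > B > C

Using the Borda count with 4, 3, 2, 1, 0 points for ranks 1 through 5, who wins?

E

D: 6·1 + 9·4 + 1·2 + 2·3 = 50
C: 6·3 + 9·1 + 1·3 + 2·0 = 30
B: 6·0 + 9·0 + 1·1 + 2·1 = 3
A: 6·4 + 9·2 + 1·0 + 2·2 = 46
E: 6·2 + 9·3 + 1·4 + 2·4 = 51
E has the highest Borda score (51).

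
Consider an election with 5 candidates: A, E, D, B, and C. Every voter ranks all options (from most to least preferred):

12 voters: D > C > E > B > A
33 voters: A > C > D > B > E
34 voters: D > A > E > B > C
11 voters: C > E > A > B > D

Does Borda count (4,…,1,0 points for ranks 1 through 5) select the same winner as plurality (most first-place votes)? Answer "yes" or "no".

Borda — scores: A 256, E 125, D 250, B 90, C 179. Winner: A.
Plurality — first-place votes: A 33, E 0, D 46, B 0, C 11. Winner: D.
The two methods disagree.

no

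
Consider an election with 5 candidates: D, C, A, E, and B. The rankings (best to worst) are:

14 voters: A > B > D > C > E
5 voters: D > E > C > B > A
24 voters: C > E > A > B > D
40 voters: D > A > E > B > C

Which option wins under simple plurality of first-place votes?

D

First-place votes: D 45, C 24, A 14, E 0, B 0.
D has the most first-place votes.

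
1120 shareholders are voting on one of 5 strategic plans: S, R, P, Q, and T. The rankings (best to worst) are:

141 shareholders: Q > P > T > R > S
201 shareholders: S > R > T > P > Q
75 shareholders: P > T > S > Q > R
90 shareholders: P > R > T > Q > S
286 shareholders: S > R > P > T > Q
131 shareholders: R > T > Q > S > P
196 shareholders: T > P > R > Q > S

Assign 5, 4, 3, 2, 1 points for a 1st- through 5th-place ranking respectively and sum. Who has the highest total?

S: 141·1 + 201·5 + 75·3 + 90·1 + 286·5 + 131·2 + 196·1 = 3349
R: 141·2 + 201·4 + 75·1 + 90·4 + 286·4 + 131·5 + 196·3 = 3908
P: 141·4 + 201·2 + 75·5 + 90·5 + 286·3 + 131·1 + 196·4 = 3564
Q: 141·5 + 201·1 + 75·2 + 90·2 + 286·1 + 131·3 + 196·2 = 2307
T: 141·3 + 201·3 + 75·4 + 90·3 + 286·2 + 131·4 + 196·5 = 3672
R has the highest Borda score (3908).

R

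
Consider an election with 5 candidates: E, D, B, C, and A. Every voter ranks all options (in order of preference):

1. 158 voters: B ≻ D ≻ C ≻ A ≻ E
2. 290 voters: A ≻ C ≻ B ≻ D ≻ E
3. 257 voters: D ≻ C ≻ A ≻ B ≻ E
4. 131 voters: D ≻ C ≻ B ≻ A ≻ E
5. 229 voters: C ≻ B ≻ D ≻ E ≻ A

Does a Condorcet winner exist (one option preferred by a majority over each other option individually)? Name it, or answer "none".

Checking pairwise contests:
D beats E 1065–0.
B beats D 677–388.
C beats B 907–158.
D beats C 546–519.
D beats A 775–290.
Every option loses at least one head-to-head, so there is no Condorcet winner.

none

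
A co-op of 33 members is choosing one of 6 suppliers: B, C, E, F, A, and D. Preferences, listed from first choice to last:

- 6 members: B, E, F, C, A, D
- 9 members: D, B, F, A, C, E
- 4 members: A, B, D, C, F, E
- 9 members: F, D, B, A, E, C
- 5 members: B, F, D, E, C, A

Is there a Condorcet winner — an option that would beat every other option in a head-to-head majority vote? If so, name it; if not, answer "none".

none

Checking pairwise contests:
D beats B 18–15.
B beats C 33–0.
B beats E 33–0.
B beats F 24–9.
B beats A 29–4.
F beats D 20–13.
Every option loses at least one head-to-head, so there is no Condorcet winner.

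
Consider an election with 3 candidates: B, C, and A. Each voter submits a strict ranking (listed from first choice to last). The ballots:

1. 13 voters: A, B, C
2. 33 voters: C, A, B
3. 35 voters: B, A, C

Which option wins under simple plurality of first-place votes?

First-place votes: B 35, C 33, A 13.
B has the most first-place votes.

B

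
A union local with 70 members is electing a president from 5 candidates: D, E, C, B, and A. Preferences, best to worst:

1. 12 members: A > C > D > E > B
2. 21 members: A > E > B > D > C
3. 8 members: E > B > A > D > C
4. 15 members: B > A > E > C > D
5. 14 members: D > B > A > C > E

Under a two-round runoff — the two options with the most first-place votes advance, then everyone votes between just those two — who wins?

B

Round 1 first-place votes: D 14, E 8, C 0, B 15, A 33.
A and B advance.
Runoff: A is preferred to B by 33 voters; B by 37.
B wins the runoff.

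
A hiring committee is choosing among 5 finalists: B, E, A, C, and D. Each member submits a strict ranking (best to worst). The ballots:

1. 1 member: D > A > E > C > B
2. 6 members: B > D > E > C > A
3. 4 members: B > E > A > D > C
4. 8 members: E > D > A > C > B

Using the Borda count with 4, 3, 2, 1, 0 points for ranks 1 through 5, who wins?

E

B: 1·0 + 6·4 + 4·4 + 8·0 = 40
E: 1·2 + 6·2 + 4·3 + 8·4 = 58
A: 1·3 + 6·0 + 4·2 + 8·2 = 27
C: 1·1 + 6·1 + 4·0 + 8·1 = 15
D: 1·4 + 6·3 + 4·1 + 8·3 = 50
E has the highest Borda score (58).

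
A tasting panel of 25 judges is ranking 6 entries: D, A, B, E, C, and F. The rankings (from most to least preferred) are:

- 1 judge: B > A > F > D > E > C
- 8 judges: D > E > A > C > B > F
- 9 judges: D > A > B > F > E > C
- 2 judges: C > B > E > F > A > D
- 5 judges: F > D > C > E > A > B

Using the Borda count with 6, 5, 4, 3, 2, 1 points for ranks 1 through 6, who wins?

D: 1·3 + 8·6 + 9·6 + 2·1 + 5·5 = 132
A: 1·5 + 8·4 + 9·5 + 2·2 + 5·2 = 96
B: 1·6 + 8·2 + 9·4 + 2·5 + 5·1 = 73
E: 1·2 + 8·5 + 9·2 + 2·4 + 5·3 = 83
C: 1·1 + 8·3 + 9·1 + 2·6 + 5·4 = 66
F: 1·4 + 8·1 + 9·3 + 2·3 + 5·6 = 75
D has the highest Borda score (132).

D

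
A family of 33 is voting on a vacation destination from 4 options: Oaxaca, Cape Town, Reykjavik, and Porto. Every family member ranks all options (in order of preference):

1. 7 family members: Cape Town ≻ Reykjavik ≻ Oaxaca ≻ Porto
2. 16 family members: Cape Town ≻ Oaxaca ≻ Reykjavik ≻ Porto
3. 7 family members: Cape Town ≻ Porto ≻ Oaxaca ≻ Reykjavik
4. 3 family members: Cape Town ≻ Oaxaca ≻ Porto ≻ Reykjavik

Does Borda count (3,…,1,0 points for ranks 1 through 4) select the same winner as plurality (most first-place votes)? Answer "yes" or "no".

yes

Borda — scores: Oaxaca 52, Cape Town 99, Reykjavik 30, Porto 17. Winner: Cape Town.
Plurality — first-place votes: Oaxaca 0, Cape Town 33, Reykjavik 0, Porto 0. Winner: Cape Town.
The two methods agree.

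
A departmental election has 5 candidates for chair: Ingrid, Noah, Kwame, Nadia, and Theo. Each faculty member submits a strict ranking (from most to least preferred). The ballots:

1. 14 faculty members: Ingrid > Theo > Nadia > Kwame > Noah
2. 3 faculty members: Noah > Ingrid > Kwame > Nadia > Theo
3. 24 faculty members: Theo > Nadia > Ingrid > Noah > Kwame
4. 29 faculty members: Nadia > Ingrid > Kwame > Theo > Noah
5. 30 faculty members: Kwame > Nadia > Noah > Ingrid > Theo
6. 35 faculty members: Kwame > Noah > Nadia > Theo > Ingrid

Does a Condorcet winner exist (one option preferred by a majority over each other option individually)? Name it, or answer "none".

Checking pairwise contests:
Noah beats Ingrid 68–67.
Kwame beats Noah 108–27.
Ingrid beats Kwame 70–65.
Kwame beats Nadia 68–67.
Ingrid beats Theo 76–59.
Every option loses at least one head-to-head, so there is no Condorcet winner.

none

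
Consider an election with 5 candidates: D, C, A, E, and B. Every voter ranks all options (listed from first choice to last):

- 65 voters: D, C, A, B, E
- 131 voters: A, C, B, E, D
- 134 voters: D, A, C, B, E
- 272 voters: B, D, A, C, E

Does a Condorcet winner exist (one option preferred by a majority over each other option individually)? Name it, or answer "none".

none

Checking pairwise contests:
B beats D 403–199.
D beats C 471–131.
D beats A 471–131.
D beats E 471–131.
C beats B 330–272.
Every option loses at least one head-to-head, so there is no Condorcet winner.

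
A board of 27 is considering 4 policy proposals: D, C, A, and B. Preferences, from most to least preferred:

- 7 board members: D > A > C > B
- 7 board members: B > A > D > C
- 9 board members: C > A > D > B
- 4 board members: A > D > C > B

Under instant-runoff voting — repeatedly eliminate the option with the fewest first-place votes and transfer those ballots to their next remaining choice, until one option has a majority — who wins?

D

Round 1: D 7, C 9, A 4, B 7. Eliminate A.
Round 2: D 11, C 9, B 7. Eliminate B.
Round 3: D 18, C 9. D has a majority.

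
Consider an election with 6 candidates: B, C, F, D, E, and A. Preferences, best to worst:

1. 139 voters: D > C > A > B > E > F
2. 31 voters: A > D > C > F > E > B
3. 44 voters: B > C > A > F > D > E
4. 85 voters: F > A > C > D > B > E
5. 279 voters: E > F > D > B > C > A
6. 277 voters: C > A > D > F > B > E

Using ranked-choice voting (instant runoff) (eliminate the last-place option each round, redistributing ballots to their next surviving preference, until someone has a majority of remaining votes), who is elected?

C

Round 1: B 44, C 277, F 85, D 139, E 279, A 31. Eliminate A.
Round 2: B 44, C 277, F 85, D 170, E 279. Eliminate B.
Round 3: C 321, F 85, D 170, E 279. Eliminate F.
Round 4: C 406, D 170, E 279. Eliminate D.
Round 5: C 576, E 279. C has a majority.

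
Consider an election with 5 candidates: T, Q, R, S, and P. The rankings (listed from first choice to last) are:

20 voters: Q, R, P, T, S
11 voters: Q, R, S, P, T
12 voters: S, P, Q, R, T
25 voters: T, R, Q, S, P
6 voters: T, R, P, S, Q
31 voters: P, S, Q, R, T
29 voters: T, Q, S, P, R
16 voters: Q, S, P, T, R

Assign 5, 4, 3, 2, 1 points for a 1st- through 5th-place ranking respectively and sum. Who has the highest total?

T: 20·2 + 11·1 + 12·1 + 25·5 + 6·5 + 31·1 + 29·5 + 16·2 = 426
Q: 20·5 + 11·5 + 12·3 + 25·3 + 6·1 + 31·3 + 29·4 + 16·5 = 561
R: 20·4 + 11·4 + 12·2 + 25·4 + 6·4 + 31·2 + 29·1 + 16·1 = 379
S: 20·1 + 11·3 + 12·5 + 25·2 + 6·2 + 31·4 + 29·3 + 16·4 = 450
P: 20·3 + 11·2 + 12·4 + 25·1 + 6·3 + 31·5 + 29·2 + 16·3 = 434
Q has the highest Borda score (561).

Q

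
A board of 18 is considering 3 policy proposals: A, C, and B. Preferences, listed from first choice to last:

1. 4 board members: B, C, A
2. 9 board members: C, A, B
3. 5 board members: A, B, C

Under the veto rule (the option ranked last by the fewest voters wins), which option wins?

Last-place votes: A 4, C 5, B 9.
A is ranked last by the fewest voters, so A wins.

A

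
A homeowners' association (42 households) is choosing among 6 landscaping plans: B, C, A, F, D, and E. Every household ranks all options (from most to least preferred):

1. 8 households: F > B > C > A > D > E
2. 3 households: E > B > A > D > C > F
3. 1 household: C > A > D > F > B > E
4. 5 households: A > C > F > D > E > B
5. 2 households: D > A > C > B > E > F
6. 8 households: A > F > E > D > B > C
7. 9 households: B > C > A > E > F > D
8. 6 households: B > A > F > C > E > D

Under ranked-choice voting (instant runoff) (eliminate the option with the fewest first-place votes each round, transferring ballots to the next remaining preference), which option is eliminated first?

C

Round 1: B 15, C 1, A 13, F 8, D 2, E 3. Eliminate C.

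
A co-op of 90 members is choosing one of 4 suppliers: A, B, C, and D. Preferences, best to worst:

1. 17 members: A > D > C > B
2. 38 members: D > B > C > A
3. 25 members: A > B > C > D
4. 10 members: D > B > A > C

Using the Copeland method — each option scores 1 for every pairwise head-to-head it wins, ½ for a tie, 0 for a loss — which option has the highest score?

A: beats C; loses to B and D → score 1.
B: beats A and C; loses to D → score 2.
C: loses to A, B, and D → score 0.
D: beats A, B, and C → score 3.
D has the best pairwise record.

D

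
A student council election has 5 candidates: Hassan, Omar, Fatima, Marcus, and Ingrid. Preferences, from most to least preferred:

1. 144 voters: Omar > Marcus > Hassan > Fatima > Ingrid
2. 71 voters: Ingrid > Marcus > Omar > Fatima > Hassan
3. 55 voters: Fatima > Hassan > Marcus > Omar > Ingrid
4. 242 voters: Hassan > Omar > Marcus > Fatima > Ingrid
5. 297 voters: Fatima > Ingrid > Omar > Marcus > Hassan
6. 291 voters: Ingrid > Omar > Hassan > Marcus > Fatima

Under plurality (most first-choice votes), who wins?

First-place votes: Hassan 242, Omar 144, Fatima 352, Marcus 0, Ingrid 362.
Ingrid has the most first-place votes.

Ingrid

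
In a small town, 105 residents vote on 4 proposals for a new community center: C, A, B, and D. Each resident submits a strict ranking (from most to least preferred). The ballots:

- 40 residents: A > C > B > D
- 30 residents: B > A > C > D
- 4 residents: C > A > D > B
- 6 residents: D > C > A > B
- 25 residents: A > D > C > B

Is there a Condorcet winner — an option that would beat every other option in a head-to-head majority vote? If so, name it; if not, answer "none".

A

A vs C: 95–10 for A.
A vs B: 75–30 for A.
A vs D: 99–6 for A.
A beats every other option head-to-head.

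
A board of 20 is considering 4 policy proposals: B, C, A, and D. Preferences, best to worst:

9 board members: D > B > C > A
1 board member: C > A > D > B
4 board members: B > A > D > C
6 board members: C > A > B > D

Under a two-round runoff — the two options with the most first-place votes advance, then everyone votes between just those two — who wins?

Round 1 first-place votes: B 4, C 7, A 0, D 9.
D and C advance.
Runoff: D is preferred to C by 13 voters; C by 7.
D wins the runoff.

D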